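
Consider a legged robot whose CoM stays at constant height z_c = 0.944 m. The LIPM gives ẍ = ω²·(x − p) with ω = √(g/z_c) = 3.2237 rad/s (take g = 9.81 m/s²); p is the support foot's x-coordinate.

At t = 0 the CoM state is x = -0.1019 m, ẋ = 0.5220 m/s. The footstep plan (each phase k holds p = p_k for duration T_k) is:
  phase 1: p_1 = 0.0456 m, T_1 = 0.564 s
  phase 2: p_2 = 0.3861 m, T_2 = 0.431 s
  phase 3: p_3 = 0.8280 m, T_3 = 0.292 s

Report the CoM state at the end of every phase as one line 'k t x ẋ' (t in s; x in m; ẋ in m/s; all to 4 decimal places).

1 0.5640 0.0649 0.2242
2 0.9950 -0.1674 -1.4705
3 1.2870 -1.1376 -5.6584

phase 1: p=0.0456, T=0.564, ωT=1.818167, cosh=3.161439, sinh=2.999116; start (x,ẋ)=(-0.101900, 0.522000) → end (x,ẋ)=(0.064922, 0.224204)
phase 2: p=0.3861, T=0.431, ωT=1.389415, cosh=2.130861, sinh=1.881640; start (x,ẋ)=(0.064922, 0.224204) → end (x,ẋ)=(-0.167420, -1.470468)
phase 3: p=0.8280, T=0.292, ωT=0.941320, cosh=1.476738, sinh=1.086626; start (x,ẋ)=(-0.167420, -1.470468) → end (x,ẋ)=(-1.137632, -5.658410)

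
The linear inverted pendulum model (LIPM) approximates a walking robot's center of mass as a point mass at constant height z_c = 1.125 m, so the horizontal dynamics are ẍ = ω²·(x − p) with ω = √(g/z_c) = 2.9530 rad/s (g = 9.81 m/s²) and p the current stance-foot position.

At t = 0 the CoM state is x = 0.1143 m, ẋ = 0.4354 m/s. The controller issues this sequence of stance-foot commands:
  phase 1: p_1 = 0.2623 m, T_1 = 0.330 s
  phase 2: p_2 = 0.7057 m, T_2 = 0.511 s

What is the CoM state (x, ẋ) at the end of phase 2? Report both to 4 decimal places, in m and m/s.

phase 1: p=0.2623, T=0.330, ωT=0.974490, cosh=1.513600, sinh=1.136215; start (x,ẋ)=(0.114300, 0.435400) → end (x,ẋ)=(0.205814, 0.162445)
phase 2: p=0.7057, T=0.511, ωT=1.508983, cosh=2.371632, sinh=2.150497; start (x,ẋ)=(0.205814, 0.162445) → end (x,ẋ)=(-0.361545, -2.789222)

x = -0.3615, ẋ = -2.7892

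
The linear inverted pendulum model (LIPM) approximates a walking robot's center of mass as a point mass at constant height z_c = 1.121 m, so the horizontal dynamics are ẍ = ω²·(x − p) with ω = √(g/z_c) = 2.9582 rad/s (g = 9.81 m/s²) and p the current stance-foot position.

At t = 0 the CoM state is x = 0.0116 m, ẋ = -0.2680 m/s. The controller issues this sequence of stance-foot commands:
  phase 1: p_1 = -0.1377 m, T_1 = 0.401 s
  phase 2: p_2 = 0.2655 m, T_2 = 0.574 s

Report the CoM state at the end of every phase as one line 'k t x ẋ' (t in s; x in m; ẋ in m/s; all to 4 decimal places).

phase 1: p=-0.1377, T=0.401, ωT=1.186238, cosh=1.790053, sinh=1.484686; start (x,ẋ)=(0.011600, -0.268000) → end (x,ẋ)=(-0.004951, 0.175991)
phase 2: p=0.2655, T=0.574, ωT=1.698007, cosh=2.823048, sinh=2.640000; start (x,ẋ)=(-0.004951, 0.175991) → end (x,ẋ)=(-0.340936, -1.615297)

1 0.4010 -0.0050 0.1760
2 0.9750 -0.3409 -1.6153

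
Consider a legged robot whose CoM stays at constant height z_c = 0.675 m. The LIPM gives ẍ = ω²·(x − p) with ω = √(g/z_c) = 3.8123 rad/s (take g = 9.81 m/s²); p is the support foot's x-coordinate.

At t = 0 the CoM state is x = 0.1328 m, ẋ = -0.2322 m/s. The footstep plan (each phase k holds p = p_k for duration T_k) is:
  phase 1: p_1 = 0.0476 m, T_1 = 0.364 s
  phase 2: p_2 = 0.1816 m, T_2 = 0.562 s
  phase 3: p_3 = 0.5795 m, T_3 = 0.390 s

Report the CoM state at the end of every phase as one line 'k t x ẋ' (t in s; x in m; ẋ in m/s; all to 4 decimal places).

phase 1: p=0.0476, T=0.364, ωT=1.387677, cosh=2.127595, sinh=1.877940; start (x,ẋ)=(0.132800, -0.232200) → end (x,ẋ)=(0.114489, 0.115942)
phase 2: p=0.1816, T=0.562, ωT=2.142513, cosh=4.319090, sinh=4.201730; start (x,ẋ)=(0.114489, 0.115942) → end (x,ẋ)=(0.019529, -0.574231)
phase 3: p=0.5795, T=0.390, ωT=1.486797, cosh=2.324501, sinh=2.098405; start (x,ẋ)=(0.019529, -0.574231) → end (x,ẋ)=(-1.038228, -5.814430)

1 0.3640 0.1145 0.1159
2 0.9260 0.0195 -0.5742
3 1.3160 -1.0382 -5.8144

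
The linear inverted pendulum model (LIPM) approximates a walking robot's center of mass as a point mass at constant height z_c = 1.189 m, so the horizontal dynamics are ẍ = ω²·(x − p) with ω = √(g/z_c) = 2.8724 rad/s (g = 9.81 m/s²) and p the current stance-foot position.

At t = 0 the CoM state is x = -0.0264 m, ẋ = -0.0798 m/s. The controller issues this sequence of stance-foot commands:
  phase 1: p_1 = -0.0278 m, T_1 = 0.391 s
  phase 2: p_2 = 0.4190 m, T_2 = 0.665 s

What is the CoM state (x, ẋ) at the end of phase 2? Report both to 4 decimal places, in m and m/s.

x = -1.3961, ẋ = -5.0278

phase 1: p=-0.0278, T=0.391, ωT=1.123108, cosh=1.699831, sinh=1.374564; start (x,ẋ)=(-0.026400, -0.079800) → end (x,ẋ)=(-0.063608, -0.130119)
phase 2: p=0.4190, T=0.665, ωT=1.910146, cosh=3.451067, sinh=3.303008; start (x,ẋ)=(-0.063608, -0.130119) → end (x,ẋ)=(-1.396137, -5.027821)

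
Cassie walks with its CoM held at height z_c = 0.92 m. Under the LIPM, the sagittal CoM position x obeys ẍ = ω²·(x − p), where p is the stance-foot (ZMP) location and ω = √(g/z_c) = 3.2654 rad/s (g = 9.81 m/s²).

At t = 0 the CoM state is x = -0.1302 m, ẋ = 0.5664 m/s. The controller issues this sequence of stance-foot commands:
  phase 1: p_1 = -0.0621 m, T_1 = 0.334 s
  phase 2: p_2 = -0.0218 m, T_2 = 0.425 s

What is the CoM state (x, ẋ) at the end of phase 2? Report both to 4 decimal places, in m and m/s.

phase 1: p=-0.0621, T=0.334, ωT=1.090644, cosh=1.656095, sinh=1.320094; start (x,ẋ)=(-0.130200, 0.566400) → end (x,ẋ)=(0.054097, 0.644458)
phase 2: p=-0.0218, T=0.425, ωT=1.387795, cosh=2.127816, sinh=1.878191; start (x,ẋ)=(0.054097, 0.644458) → end (x,ẋ)=(0.510374, 1.836767)

x = 0.5104, ẋ = 1.8368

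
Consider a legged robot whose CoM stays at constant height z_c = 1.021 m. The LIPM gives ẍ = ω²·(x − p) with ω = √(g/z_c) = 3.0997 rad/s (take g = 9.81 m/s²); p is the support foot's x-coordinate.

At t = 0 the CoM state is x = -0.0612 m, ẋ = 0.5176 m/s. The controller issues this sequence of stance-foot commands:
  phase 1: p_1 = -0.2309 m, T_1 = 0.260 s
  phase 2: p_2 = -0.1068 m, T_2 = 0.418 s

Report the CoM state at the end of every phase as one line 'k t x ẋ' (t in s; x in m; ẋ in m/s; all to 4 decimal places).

1 0.2600 0.1466 1.1663
2 0.6780 1.0266 3.6174

phase 1: p=-0.2309, T=0.260, ωT=0.805922, cosh=1.342718, sinh=0.896042; start (x,ẋ)=(-0.061200, 0.517600) → end (x,ẋ)=(0.146584, 1.166326)
phase 2: p=-0.1068, T=0.418, ωT=1.295675, cosh=1.963586, sinh=1.689873; start (x,ẋ)=(0.146584, 1.166326) → end (x,ẋ)=(1.026591, 3.617431)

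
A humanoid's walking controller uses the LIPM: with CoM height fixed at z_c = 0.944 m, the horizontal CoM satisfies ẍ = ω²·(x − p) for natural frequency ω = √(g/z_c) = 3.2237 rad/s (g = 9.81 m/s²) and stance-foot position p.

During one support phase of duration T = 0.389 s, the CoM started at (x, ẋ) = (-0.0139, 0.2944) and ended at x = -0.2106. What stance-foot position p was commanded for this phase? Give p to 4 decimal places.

p = 0.3702

ωT = 3.2237·0.389 = 1.254019; cosh(ωT) = 1.894878, sinh(ωT) = 1.609522
x(T) = p + (x₀−p)·cosh(ωT) + (ẋ₀/ω)·sinh(ωT) ⇒ p·(1 − cosh) = x(T) − x₀·cosh − (ẋ₀/ω)·sinh
numerator   = -0.2106 − (-0.0139)·1.894878 − (0.2944/3.2237)·1.609522 = -0.331249
denominator = 1 − 1.894878 = -0.894878
p = -0.331249 / -0.894878 = 0.3702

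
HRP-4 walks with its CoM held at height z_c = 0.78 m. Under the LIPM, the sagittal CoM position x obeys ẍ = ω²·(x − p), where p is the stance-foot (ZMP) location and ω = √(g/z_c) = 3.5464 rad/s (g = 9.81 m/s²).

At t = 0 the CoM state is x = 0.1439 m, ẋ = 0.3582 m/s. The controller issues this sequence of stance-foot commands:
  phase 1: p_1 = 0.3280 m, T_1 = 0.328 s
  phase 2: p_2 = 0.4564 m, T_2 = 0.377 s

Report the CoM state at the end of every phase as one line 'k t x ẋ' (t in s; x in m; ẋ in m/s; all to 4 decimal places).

1 0.3280 0.1505 -0.3136
2 0.7050 -0.3229 -2.5610

phase 1: p=0.3280, T=0.328, ωT=1.163219, cosh=1.756349, sinh=1.443870; start (x,ẋ)=(0.143900, 0.358200) → end (x,ẋ)=(0.150493, -0.313567)
phase 2: p=0.4564, T=0.377, ωT=1.336993, cosh=2.035105, sinh=1.772471; start (x,ẋ)=(0.150493, -0.313567) → end (x,ẋ)=(-0.322873, -2.561043)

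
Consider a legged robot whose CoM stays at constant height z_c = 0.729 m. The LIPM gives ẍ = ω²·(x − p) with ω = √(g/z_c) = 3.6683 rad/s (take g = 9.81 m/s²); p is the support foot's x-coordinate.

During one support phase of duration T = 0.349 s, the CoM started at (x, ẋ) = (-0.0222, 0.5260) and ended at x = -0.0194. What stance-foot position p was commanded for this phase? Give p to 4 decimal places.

p = 0.2286

ωT = 3.6683·0.349 = 1.280237; cosh(ωT) = 1.937731, sinh(ωT) = 1.659760
x(T) = p + (x₀−p)·cosh(ωT) + (ẋ₀/ω)·sinh(ωT) ⇒ p·(1 − cosh) = x(T) − x₀·cosh − (ẋ₀/ω)·sinh
numerator   = -0.0194 − (-0.0222)·1.937731 − (0.5260/3.6683)·1.659760 = -0.214376
denominator = 1 − 1.937731 = -0.937731
p = -0.214376 / -0.937731 = 0.2286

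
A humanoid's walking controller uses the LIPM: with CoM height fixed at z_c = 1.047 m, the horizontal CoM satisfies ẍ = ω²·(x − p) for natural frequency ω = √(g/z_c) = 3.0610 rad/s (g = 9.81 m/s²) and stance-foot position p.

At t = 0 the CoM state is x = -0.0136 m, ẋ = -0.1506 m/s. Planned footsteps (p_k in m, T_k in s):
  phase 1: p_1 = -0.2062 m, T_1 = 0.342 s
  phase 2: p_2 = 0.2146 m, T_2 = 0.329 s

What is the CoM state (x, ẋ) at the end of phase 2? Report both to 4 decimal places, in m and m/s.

x = 0.1364, ẋ = 0.1363

phase 1: p=-0.2062, T=0.342, ωT=1.046862, cosh=1.599868, sinh=1.248830; start (x,ẋ)=(-0.013600, -0.150600) → end (x,ẋ)=(0.040493, 0.495306)
phase 2: p=0.2146, T=0.329, ωT=1.007069, cosh=1.551427, sinh=1.186139; start (x,ẋ)=(0.040493, 0.495306) → end (x,ẋ)=(0.136416, 0.136287)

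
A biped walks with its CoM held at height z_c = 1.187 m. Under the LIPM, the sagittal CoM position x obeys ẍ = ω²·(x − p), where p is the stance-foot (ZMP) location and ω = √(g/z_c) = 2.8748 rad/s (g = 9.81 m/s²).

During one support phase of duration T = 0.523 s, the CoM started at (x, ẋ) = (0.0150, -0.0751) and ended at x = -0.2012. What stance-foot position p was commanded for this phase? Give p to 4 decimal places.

p = 0.1329

ωT = 2.8748·0.523 = 1.503520; cosh(ωT) = 2.359920, sinh(ωT) = 2.137574
x(T) = p + (x₀−p)·cosh(ωT) + (ẋ₀/ω)·sinh(ωT) ⇒ p·(1 − cosh) = x(T) − x₀·cosh − (ẋ₀/ω)·sinh
numerator   = -0.2012 − (0.0150)·2.359920 − (-0.0751/2.8748)·2.137574 = -0.180758
denominator = 1 − 2.359920 = -1.359920
p = -0.180758 / -1.359920 = 0.1329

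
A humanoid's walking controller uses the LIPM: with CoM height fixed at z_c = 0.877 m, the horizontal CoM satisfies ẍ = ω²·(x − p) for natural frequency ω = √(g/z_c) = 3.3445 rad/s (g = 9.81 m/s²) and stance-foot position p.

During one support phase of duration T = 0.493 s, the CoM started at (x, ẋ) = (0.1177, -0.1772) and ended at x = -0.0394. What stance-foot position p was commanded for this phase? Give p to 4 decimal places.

ωT = 3.3445·0.493 = 1.648839; cosh(ωT) = 2.696604, sinh(ωT) = 2.504331
x(T) = p + (x₀−p)·cosh(ωT) + (ẋ₀/ω)·sinh(ωT) ⇒ p·(1 − cosh) = x(T) − x₀·cosh − (ẋ₀/ω)·sinh
numerator   = -0.0394 − (0.1177)·2.696604 − (-0.1772/3.3445)·2.504331 = -0.224105
denominator = 1 − 2.696604 = -1.696604
p = -0.224105 / -1.696604 = 0.1321

p = 0.1321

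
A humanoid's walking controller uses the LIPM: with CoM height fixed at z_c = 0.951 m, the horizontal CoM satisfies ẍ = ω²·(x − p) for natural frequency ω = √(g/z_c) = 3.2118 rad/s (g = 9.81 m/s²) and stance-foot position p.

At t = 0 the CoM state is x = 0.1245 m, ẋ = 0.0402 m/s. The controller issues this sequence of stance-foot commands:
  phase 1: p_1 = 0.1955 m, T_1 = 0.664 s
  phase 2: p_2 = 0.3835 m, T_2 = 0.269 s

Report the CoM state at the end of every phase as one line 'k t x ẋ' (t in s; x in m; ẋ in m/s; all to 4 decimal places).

phase 1: p=0.1955, T=0.664, ωT=2.132635, cosh=4.277798, sinh=4.159273; start (x,ẋ)=(0.124500, 0.040200) → end (x,ẋ)=(-0.056165, -0.776504)
phase 2: p=0.3835, T=0.269, ωT=0.863974, cosh=1.397027, sinh=0.975544; start (x,ẋ)=(-0.056165, -0.776504) → end (x,ẋ)=(-0.466577, -2.462377)

1 0.6640 -0.0562 -0.7765
2 0.9330 -0.4666 -2.4624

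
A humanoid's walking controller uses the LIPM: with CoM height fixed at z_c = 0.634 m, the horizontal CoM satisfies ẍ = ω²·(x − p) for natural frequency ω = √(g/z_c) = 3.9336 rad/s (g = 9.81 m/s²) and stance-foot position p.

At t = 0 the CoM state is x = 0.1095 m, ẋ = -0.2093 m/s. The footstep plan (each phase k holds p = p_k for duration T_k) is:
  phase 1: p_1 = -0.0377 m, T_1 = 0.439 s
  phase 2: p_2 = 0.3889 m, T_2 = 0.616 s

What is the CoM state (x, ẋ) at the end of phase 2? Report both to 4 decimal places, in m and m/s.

x = 0.9464, ẋ = 2.3292

phase 1: p=-0.0377, T=0.439, ωT=1.726850, cosh=2.900380, sinh=2.722536; start (x,ẋ)=(0.109500, -0.209300) → end (x,ẋ)=(0.244375, 0.969370)
phase 2: p=0.3889, T=0.616, ωT=2.423098, cosh=5.684698, sinh=5.596051; start (x,ẋ)=(0.244375, 0.969370) → end (x,ẋ)=(0.946369, 2.329187)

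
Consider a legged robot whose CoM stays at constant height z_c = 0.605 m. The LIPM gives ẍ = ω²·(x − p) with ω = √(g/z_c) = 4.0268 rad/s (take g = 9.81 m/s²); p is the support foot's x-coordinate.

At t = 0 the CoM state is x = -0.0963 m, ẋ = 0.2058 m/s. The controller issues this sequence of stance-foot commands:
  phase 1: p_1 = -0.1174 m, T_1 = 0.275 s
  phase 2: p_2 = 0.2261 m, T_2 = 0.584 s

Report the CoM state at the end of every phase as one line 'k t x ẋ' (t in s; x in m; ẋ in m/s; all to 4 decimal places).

phase 1: p=-0.1174, T=0.275, ωT=1.107370, cosh=1.678408, sinh=1.347981; start (x,ẋ)=(-0.096300, 0.205800) → end (x,ẋ)=(-0.013094, 0.459948)
phase 2: p=0.2261, T=0.584, ωT=2.351651, cosh=5.299055, sinh=5.203843; start (x,ẋ)=(-0.013094, 0.459948) → end (x,ẋ)=(-0.447008, -2.574971)

1 0.2750 -0.0131 0.4599
2 0.8590 -0.4470 -2.5750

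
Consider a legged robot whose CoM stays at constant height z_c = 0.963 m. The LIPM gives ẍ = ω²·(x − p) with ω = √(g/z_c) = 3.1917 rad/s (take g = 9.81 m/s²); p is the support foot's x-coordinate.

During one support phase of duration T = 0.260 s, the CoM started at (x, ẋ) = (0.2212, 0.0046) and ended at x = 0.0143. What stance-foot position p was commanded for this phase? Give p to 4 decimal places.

p = 0.7924

ωT = 3.1917·0.260 = 0.829842; cosh(ωT) = 1.364537, sinh(ωT) = 0.928419
x(T) = p + (x₀−p)·cosh(ωT) + (ẋ₀/ω)·sinh(ωT) ⇒ p·(1 − cosh) = x(T) − x₀·cosh − (ẋ₀/ω)·sinh
numerator   = 0.0143 − (0.2212)·1.364537 − (0.0046/3.1917)·0.928419 = -0.288874
denominator = 1 − 1.364537 = -0.364537
p = -0.288874 / -0.364537 = 0.7924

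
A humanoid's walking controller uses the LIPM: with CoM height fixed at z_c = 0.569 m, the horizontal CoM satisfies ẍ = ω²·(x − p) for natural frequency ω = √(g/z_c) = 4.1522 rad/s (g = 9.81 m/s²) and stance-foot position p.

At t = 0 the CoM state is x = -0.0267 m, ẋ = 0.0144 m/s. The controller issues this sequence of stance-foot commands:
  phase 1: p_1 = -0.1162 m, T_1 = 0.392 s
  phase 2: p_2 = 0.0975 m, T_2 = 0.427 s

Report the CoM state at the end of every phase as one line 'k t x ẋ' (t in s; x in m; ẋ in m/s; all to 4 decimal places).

phase 1: p=-0.1162, T=0.392, ωT=1.627662, cosh=2.644173, sinh=2.447785; start (x,ẋ)=(-0.026700, 0.014400) → end (x,ẋ)=(0.128942, 0.947727)
phase 2: p=0.0975, T=0.427, ωT=1.772989, cosh=3.029127, sinh=2.859303; start (x,ẋ)=(0.128942, 0.947727) → end (x,ẋ)=(0.845370, 3.244082)

1 0.3920 0.1289 0.9477
2 0.8190 0.8454 3.2441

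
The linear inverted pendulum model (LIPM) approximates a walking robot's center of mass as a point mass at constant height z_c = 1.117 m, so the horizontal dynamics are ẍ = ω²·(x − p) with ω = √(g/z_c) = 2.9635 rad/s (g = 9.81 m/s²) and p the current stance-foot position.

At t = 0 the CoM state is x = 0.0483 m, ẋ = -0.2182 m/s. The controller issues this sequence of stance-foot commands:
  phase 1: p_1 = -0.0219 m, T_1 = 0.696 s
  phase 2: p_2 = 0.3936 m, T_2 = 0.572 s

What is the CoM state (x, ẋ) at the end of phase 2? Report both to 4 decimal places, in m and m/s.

phase 1: p=-0.0219, T=0.696, ωT=2.062596, cosh=3.996744, sinh=3.869620; start (x,ẋ)=(0.048300, -0.218200) → end (x,ẋ)=(-0.026245, -0.067063)
phase 2: p=0.3936, T=0.572, ωT=1.695122, cosh=2.815444, sinh=2.631867; start (x,ẋ)=(-0.026245, -0.067063) → end (x,ẋ)=(-0.848009, -3.463411)

x = -0.8480, ẋ = -3.4634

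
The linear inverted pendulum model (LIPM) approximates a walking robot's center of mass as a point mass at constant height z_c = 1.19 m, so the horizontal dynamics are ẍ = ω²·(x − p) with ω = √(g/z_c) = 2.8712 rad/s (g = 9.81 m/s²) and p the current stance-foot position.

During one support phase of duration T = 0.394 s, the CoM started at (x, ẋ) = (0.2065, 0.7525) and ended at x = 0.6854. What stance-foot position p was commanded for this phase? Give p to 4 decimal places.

p = 0.0448

ωT = 2.8712·0.394 = 1.131253; cosh(ωT) = 1.711083, sinh(ωT) = 1.388454
x(T) = p + (x₀−p)·cosh(ωT) + (ẋ₀/ω)·sinh(ωT) ⇒ p·(1 − cosh) = x(T) − x₀·cosh − (ẋ₀/ω)·sinh
numerator   = 0.6854 − (0.2065)·1.711083 − (0.7525/2.8712)·1.388454 = -0.031832
denominator = 1 − 1.711083 = -0.711083
p = -0.031832 / -0.711083 = 0.0448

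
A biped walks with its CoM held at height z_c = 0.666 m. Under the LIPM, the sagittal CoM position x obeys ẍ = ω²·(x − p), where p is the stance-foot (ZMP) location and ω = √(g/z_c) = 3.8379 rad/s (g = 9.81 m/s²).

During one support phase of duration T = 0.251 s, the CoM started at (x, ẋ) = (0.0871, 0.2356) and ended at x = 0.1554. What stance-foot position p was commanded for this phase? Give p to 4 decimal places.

p = 0.0879

ωT = 3.8379·0.251 = 0.963313; cosh(ωT) = 1.500995, sinh(ωT) = 1.119368
x(T) = p + (x₀−p)·cosh(ωT) + (ẋ₀/ω)·sinh(ωT) ⇒ p·(1 − cosh) = x(T) − x₀·cosh − (ẋ₀/ω)·sinh
numerator   = 0.1554 − (0.0871)·1.500995 − (0.2356/3.8379)·1.119368 = -0.044052
denominator = 1 − 1.500995 = -0.500995
p = -0.044052 / -0.500995 = 0.0879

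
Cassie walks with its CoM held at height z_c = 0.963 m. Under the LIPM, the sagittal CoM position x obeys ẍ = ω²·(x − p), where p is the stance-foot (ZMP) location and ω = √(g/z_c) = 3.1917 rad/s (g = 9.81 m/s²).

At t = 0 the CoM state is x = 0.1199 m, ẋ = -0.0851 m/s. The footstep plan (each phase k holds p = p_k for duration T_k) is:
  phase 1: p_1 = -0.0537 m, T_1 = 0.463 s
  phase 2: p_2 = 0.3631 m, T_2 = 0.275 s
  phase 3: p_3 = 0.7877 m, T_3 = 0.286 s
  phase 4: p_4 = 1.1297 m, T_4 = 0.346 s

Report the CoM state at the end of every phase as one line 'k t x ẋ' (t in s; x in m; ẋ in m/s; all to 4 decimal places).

phase 1: p=-0.0537, T=0.463, ωT=1.477757, cosh=2.305626, sinh=2.077477; start (x,ẋ)=(0.119900, -0.085100) → end (x,ẋ)=(0.291165, 0.954878)
phase 2: p=0.3631, T=0.275, ωT=0.877718, cosh=1.410567, sinh=0.994836; start (x,ẋ)=(0.291165, 0.954878) → end (x,ẋ)=(0.559262, 1.118511)
phase 3: p=0.7877, T=0.286, ωT=0.912826, cosh=1.446371, sinh=1.044983; start (x,ẋ)=(0.559262, 1.118511) → end (x,ẋ)=(0.823501, 0.855877)
phase 4: p=1.1297, T=0.346, ωT=1.104328, cosh=1.674315, sinh=1.342882; start (x,ẋ)=(0.823501, 0.855877) → end (x,ẋ)=(0.977129, 0.120614)

1 0.4630 0.2912 0.9549
2 0.7380 0.5593 1.1185
3 1.0240 0.8235 0.8559
4 1.3700 0.9771 0.1206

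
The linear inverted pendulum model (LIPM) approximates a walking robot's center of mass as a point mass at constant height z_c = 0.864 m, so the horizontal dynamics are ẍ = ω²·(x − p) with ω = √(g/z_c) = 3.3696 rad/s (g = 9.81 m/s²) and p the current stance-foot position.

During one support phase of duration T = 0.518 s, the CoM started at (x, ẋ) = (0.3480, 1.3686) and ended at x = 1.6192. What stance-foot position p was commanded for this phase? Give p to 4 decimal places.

ωT = 3.3696·0.518 = 1.745453; cosh(ωT) = 2.951530, sinh(ωT) = 2.776964
x(T) = p + (x₀−p)·cosh(ωT) + (ẋ₀/ω)·sinh(ωT) ⇒ p·(1 − cosh) = x(T) − x₀·cosh − (ẋ₀/ω)·sinh
numerator   = 1.6192 − (0.3480)·2.951530 − (1.3686/3.3696)·2.776964 = -0.535827
denominator = 1 − 2.951530 = -1.951530
p = -0.535827 / -1.951530 = 0.2746

p = 0.2746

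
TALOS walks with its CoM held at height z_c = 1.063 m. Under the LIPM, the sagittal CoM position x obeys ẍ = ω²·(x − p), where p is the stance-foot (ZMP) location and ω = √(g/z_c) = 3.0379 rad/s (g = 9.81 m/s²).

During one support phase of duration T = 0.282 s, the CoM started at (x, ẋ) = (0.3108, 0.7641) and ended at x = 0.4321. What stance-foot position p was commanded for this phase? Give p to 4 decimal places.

p = 0.6224

ωT = 3.0379·0.282 = 0.856688; cosh(ωT) = 1.389956, sinh(ωT) = 0.965390
x(T) = p + (x₀−p)·cosh(ωT) + (ẋ₀/ω)·sinh(ωT) ⇒ p·(1 − cosh) = x(T) − x₀·cosh − (ẋ₀/ω)·sinh
numerator   = 0.4321 − (0.3108)·1.389956 − (0.7641/3.0379)·0.965390 = -0.242716
denominator = 1 − 1.389956 = -0.389956
p = -0.242716 / -0.389956 = 0.6224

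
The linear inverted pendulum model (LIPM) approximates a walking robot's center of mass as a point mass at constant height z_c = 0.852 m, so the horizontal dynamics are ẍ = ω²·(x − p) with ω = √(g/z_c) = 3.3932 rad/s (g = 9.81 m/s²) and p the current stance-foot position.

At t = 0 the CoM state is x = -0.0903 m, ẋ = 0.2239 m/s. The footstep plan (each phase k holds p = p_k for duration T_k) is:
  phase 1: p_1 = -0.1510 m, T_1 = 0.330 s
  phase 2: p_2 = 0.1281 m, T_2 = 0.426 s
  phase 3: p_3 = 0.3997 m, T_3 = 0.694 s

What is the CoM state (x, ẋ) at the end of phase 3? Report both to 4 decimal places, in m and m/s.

x = 1.3916, ẋ = 3.4745

phase 1: p=-0.1510, T=0.330, ωT=1.119756, cosh=1.695233, sinh=1.368874; start (x,ẋ)=(-0.090300, 0.223900) → end (x,ẋ)=(0.042226, 0.661506)
phase 2: p=0.1281, T=0.426, ωT=1.445503, cosh=2.239807, sinh=2.004180; start (x,ẋ)=(0.042226, 0.661506) → end (x,ẋ)=(0.326474, 0.897650)
phase 3: p=0.3997, T=0.694, ωT=2.354881, cosh=5.315889, sinh=5.220984; start (x,ẋ)=(0.326474, 0.897650) → end (x,ẋ)=(1.391615, 3.474540)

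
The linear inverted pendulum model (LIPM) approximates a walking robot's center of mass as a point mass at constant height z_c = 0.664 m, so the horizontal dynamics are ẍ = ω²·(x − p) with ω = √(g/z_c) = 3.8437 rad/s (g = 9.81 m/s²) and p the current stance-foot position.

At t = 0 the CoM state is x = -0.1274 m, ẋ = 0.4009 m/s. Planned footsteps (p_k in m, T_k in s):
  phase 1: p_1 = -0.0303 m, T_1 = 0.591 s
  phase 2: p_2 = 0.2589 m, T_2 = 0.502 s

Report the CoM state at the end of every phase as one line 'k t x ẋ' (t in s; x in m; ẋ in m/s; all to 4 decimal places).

phase 1: p=-0.0303, T=0.591, ωT=2.271627, cosh=4.899152, sinh=4.796007; start (x,ẋ)=(-0.127400, 0.400900) → end (x,ẋ)=(-0.005781, 0.174088)
phase 2: p=0.2589, T=0.502, ωT=1.929537, cosh=3.515770, sinh=3.370554; start (x,ẋ)=(-0.005781, 0.174088) → end (x,ẋ)=(-0.519000, -2.816999)

1 0.5910 -0.0058 0.1741
2 1.0930 -0.5190 -2.8170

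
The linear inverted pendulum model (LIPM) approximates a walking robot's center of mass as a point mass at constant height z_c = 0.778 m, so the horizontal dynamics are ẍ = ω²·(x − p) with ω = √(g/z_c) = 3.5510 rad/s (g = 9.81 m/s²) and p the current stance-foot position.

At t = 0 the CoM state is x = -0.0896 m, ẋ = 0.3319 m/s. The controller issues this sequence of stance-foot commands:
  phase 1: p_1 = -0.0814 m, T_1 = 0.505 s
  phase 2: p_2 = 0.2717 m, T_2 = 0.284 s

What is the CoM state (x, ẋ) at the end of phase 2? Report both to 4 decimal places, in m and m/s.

x = 0.4225, ẋ = 1.0149

phase 1: p=-0.0814, T=0.505, ωT=1.793255, cosh=3.087699, sinh=2.921281; start (x,ẋ)=(-0.089600, 0.331900) → end (x,ẋ)=(0.166323, 0.939745)
phase 2: p=0.2717, T=0.284, ωT=1.008484, cosh=1.553107, sinh=1.188335; start (x,ẋ)=(0.166323, 0.939745) → end (x,ẋ)=(0.422522, 1.014857)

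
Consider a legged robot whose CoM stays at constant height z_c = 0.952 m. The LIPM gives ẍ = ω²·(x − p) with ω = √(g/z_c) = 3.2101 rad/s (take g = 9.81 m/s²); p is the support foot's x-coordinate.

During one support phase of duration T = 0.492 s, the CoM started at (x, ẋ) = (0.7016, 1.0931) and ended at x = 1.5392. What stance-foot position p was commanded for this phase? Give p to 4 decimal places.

p = 0.6711

ωT = 3.2101·0.492 = 1.579369; cosh(ωT) = 2.529000, sinh(ωT) = 2.322895
x(T) = p + (x₀−p)·cosh(ωT) + (ẋ₀/ω)·sinh(ωT) ⇒ p·(1 − cosh) = x(T) − x₀·cosh − (ẋ₀/ω)·sinh
numerator   = 1.5392 − (0.7016)·2.529000 − (1.0931/3.2101)·2.322895 = -1.026136
denominator = 1 − 2.529000 = -1.529000
p = -1.026136 / -1.529000 = 0.6711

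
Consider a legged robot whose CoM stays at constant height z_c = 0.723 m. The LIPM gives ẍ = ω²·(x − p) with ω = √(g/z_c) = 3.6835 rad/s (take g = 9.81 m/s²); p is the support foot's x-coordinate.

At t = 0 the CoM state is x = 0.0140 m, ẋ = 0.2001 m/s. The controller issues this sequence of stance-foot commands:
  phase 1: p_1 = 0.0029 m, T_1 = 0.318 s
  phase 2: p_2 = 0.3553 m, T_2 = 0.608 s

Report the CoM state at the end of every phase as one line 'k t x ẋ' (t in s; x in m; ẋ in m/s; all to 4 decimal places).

1 0.3180 0.1017 0.4134
2 0.9260 -0.3276 -2.3721

phase 1: p=0.0029, T=0.318, ωT=1.171353, cosh=1.768151, sinh=1.458204; start (x,ẋ)=(0.014000, 0.200100) → end (x,ẋ)=(0.101741, 0.413428)
phase 2: p=0.3553, T=0.608, ωT=2.239568, cosh=4.747889, sinh=4.641385; start (x,ẋ)=(0.101741, 0.413428) → end (x,ẋ)=(-0.327631, -2.372070)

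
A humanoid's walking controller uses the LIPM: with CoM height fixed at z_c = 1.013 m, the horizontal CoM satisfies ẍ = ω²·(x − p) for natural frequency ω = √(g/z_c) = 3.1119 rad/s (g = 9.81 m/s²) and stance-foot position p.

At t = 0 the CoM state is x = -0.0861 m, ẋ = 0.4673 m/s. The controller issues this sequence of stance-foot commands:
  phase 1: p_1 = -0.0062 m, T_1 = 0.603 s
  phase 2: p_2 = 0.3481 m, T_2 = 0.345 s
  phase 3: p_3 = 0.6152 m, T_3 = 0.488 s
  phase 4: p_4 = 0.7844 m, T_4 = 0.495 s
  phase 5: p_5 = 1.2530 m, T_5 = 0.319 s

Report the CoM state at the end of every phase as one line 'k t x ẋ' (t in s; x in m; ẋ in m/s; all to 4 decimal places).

1 0.6030 0.2056 0.7688
2 0.9480 0.4345 0.6832
3 1.4360 0.6601 0.4124
4 1.9310 0.7760 0.1450
5 2.2500 0.5752 -1.5054

phase 1: p=-0.0062, T=0.603, ωT=1.876476, cosh=3.341789, sinh=3.188660; start (x,ẋ)=(-0.086100, 0.467300) → end (x,ẋ)=(0.205618, 0.768787)
phase 2: p=0.3481, T=0.345, ωT=1.073605, cosh=1.633842, sinh=1.292068; start (x,ẋ)=(0.205618, 0.768787) → end (x,ẋ)=(0.434509, 0.683186)
phase 3: p=0.6152, T=0.488, ωT=1.518607, cosh=2.392439, sinh=2.173422; start (x,ẋ)=(0.434509, 0.683186) → end (x,ẋ)=(0.660060, 0.412379)
phase 4: p=0.7844, T=0.495, ωT=1.540390, cosh=2.440355, sinh=2.226057; start (x,ẋ)=(0.660060, 0.412379) → end (x,ẋ)=(0.775956, 0.145013)
phase 5: p=1.2530, T=0.319, ωT=0.992696, cosh=1.534538, sinh=1.163962; start (x,ẋ)=(0.775956, 0.145013) → end (x,ẋ)=(0.575197, -1.505391)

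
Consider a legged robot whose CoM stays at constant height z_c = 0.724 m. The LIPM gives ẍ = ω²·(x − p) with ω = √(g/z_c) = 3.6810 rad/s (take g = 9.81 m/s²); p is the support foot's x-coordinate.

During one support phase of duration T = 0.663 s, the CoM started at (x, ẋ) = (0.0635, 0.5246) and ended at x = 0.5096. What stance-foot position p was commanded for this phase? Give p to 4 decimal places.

ωT = 3.6810·0.663 = 2.440503; cosh(ωT) = 5.782965, sinh(ωT) = 5.695848
x(T) = p + (x₀−p)·cosh(ωT) + (ẋ₀/ω)·sinh(ωT) ⇒ p·(1 − cosh) = x(T) − x₀·cosh − (ẋ₀/ω)·sinh
numerator   = 0.5096 − (0.0635)·5.782965 − (0.5246/3.6810)·5.695848 = -0.669366
denominator = 1 − 5.782965 = -4.782965
p = -0.669366 / -4.782965 = 0.1399

p = 0.1399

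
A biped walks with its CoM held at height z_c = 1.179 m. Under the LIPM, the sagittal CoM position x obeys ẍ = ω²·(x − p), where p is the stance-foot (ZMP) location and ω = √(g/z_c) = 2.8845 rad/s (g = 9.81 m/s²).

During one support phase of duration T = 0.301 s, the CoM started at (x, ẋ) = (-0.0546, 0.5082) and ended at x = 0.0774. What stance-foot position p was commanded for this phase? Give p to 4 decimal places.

p = 0.0474

ωT = 2.8845·0.301 = 0.868235; cosh(ωT) = 1.401196, sinh(ωT) = 0.981504
x(T) = p + (x₀−p)·cosh(ωT) + (ẋ₀/ω)·sinh(ωT) ⇒ p·(1 − cosh) = x(T) − x₀·cosh − (ẋ₀/ω)·sinh
numerator   = 0.0774 − (-0.0546)·1.401196 − (0.5082/2.8845)·0.981504 = -0.019019
denominator = 1 − 1.401196 = -0.401196
p = -0.019019 / -0.401196 = 0.0474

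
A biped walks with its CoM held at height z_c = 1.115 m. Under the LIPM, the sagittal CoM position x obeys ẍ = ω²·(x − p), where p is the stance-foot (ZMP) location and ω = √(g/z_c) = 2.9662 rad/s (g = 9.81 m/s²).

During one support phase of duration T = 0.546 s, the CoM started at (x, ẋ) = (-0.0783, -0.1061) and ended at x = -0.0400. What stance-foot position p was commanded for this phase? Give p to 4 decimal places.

ωT = 2.9662·0.546 = 1.619545; cosh(ωT) = 2.624391, sinh(ωT) = 2.426402
x(T) = p + (x₀−p)·cosh(ωT) + (ẋ₀/ω)·sinh(ωT) ⇒ p·(1 − cosh) = x(T) − x₀·cosh − (ẋ₀/ω)·sinh
numerator   = -0.0400 − (-0.0783)·2.624391 − (-0.1061/2.9662)·2.426402 = 0.252281
denominator = 1 − 2.624391 = -1.624391
p = 0.252281 / -1.624391 = -0.1553

p = -0.1553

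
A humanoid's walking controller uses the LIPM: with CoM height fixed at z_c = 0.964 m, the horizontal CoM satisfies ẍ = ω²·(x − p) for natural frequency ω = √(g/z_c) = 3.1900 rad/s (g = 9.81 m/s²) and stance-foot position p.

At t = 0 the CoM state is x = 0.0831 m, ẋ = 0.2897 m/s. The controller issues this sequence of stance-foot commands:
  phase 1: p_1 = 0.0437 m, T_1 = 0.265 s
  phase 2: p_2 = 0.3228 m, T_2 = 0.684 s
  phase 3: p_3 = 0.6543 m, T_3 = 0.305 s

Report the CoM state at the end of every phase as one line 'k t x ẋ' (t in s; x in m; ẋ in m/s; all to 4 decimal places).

phase 1: p=0.0437, T=0.265, ωT=0.845350, cosh=1.379100, sinh=0.949693; start (x,ẋ)=(0.083100, 0.289700) → end (x,ẋ)=(0.184283, 0.518888)
phase 2: p=0.3228, T=0.684, ωT=2.181960, cosh=4.488241, sinh=4.375421; start (x,ẋ)=(0.184283, 0.518888) → end (x,ẋ)=(0.412812, 0.395531)
phase 3: p=0.6543, T=0.305, ωT=0.972950, cosh=1.511852, sinh=1.133886; start (x,ẋ)=(0.412812, 0.395531) → end (x,ẋ)=(0.429797, -0.275500)

1 0.2650 0.1843 0.5189
2 0.9490 0.4128 0.3955
3 1.2540 0.4298 -0.2755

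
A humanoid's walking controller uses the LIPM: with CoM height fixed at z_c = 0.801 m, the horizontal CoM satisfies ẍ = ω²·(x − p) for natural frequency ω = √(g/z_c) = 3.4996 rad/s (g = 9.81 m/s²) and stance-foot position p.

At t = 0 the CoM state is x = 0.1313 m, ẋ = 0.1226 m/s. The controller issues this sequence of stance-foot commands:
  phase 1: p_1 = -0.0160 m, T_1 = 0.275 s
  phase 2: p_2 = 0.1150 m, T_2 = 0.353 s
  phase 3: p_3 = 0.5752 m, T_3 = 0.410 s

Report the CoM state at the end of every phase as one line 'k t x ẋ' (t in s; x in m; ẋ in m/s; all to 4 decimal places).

phase 1: p=-0.0160, T=0.275, ωT=0.962390, cosh=1.499962, sinh=1.117984; start (x,ẋ)=(0.131300, 0.122600) → end (x,ẋ)=(0.244110, 0.760206)
phase 2: p=0.1150, T=0.353, ωT=1.235359, cosh=1.865171, sinh=1.574441; start (x,ẋ)=(0.244110, 0.760206) → end (x,ẋ)=(0.697823, 2.129301)
phase 3: p=0.5752, T=0.410, ωT=1.434836, cosh=2.218555, sinh=1.980401; start (x,ẋ)=(0.697823, 2.129301) → end (x,ẋ)=(2.052204, 5.573826)

1 0.2750 0.2441 0.7602
2 0.6280 0.6978 2.1293
3 1.0380 2.0522 5.5738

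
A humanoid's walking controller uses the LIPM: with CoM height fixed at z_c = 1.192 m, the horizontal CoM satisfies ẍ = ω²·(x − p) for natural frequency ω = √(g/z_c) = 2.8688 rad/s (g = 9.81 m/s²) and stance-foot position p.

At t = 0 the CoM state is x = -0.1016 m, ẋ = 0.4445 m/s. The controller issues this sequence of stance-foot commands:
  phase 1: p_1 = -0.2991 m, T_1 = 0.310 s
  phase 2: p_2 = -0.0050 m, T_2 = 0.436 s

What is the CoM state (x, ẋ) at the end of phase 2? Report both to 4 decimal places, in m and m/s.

phase 1: p=-0.2991, T=0.310, ωT=0.889328, cosh=1.422213, sinh=1.011281; start (x,ẋ)=(-0.101600, 0.444500) → end (x,ẋ)=(0.138478, 1.205153)
phase 2: p=-0.0050, T=0.436, ωT=1.250797, cosh=1.889701, sinh=1.603424; start (x,ẋ)=(0.138478, 1.205153) → end (x,ẋ)=(0.939712, 2.937363)

x = 0.9397, ẋ = 2.9374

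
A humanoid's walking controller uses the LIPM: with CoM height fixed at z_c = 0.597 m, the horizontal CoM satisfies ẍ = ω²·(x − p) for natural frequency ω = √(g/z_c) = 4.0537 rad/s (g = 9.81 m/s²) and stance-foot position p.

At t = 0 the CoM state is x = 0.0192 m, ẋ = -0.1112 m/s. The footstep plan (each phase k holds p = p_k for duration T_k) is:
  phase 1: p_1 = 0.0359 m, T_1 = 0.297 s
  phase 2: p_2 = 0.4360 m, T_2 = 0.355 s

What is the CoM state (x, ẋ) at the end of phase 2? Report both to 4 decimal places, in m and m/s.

phase 1: p=0.0359, T=0.297, ωT=1.203949, cosh=1.816630, sinh=1.516623; start (x,ẋ)=(0.019200, -0.111200) → end (x,ẋ)=(-0.036041, -0.304680)
phase 2: p=0.4360, T=0.355, ωT=1.439064, cosh=2.226947, sinh=1.989798; start (x,ẋ)=(-0.036041, -0.304680) → end (x,ẋ)=(-0.764766, -4.486011)

x = -0.7648, ẋ = -4.4860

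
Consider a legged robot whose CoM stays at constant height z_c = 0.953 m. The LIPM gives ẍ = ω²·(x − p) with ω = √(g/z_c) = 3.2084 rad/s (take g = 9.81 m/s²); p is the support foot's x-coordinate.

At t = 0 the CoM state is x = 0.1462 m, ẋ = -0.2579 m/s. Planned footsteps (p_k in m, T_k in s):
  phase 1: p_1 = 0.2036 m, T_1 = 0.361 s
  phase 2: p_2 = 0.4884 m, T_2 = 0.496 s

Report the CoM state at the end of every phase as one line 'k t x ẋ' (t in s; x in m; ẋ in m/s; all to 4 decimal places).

phase 1: p=0.2036, T=0.361, ωT=1.158232, cosh=1.749170, sinh=1.435129; start (x,ẋ)=(0.146200, -0.257900) → end (x,ẋ)=(-0.012162, -0.715408)
phase 2: p=0.4884, T=0.496, ωT=1.591366, cosh=2.557051, sinh=2.353403; start (x,ẋ)=(-0.012162, -0.715408) → end (x,ẋ)=(-1.316323, -5.608907)

1 0.3610 -0.0122 -0.7154
2 0.8570 -1.3163 -5.6089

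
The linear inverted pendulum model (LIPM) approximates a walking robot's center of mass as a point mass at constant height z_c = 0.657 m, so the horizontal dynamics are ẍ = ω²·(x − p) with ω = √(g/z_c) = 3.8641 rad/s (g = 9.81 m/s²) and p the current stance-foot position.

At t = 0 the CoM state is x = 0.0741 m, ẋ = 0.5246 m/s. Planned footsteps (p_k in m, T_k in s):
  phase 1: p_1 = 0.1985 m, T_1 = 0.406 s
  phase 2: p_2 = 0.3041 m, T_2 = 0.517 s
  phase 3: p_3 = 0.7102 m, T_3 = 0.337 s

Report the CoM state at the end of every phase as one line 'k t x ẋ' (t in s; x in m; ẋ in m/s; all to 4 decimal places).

1 0.4060 0.1987 0.2101
2 0.9230 0.1051 -0.6852
3 1.2600 -0.7866 -5.3345

phase 1: p=0.1985, T=0.406, ωT=1.568825, cosh=2.504646, sinh=2.296356; start (x,ẋ)=(0.074100, 0.524600) → end (x,ẋ)=(0.198681, 0.210093)
phase 2: p=0.3041, T=0.517, ωT=1.997740, cosh=3.754008, sinh=3.618366; start (x,ẋ)=(0.198681, 0.210093) → end (x,ẋ)=(0.105089, -0.685248)
phase 3: p=0.7102, T=0.337, ωT=1.302202, cosh=1.974658, sinh=1.702726; start (x,ẋ)=(0.105089, -0.685248) → end (x,ẋ)=(-0.786644, -5.334463)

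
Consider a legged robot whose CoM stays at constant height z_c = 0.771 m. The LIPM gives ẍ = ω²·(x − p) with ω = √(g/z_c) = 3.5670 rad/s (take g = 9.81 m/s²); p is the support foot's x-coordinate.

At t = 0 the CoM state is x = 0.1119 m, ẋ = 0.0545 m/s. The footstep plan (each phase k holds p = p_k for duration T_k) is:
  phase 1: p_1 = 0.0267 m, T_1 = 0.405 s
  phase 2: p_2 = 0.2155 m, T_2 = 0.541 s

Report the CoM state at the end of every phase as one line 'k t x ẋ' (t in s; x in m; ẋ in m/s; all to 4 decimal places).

1 0.4050 0.2480 0.7305
2 0.9460 1.0201 2.9592

phase 1: p=0.0267, T=0.405, ωT=1.444635, cosh=2.238068, sinh=2.002236; start (x,ẋ)=(0.111900, 0.054500) → end (x,ẋ)=(0.247975, 0.730471)
phase 2: p=0.2155, T=0.541, ωT=1.929747, cosh=3.516476, sinh=3.371291; start (x,ẋ)=(0.247975, 0.730471) → end (x,ẋ)=(1.020092, 2.959214)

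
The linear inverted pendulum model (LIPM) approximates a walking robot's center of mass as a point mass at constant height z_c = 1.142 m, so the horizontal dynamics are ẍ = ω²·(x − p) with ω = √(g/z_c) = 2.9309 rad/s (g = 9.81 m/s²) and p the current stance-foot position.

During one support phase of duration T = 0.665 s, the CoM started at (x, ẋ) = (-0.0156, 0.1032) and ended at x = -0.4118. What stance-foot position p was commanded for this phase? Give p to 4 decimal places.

p = 0.1847

ωT = 2.9309·0.665 = 1.949048; cosh(ωT) = 3.582206, sinh(ωT) = 3.439797
x(T) = p + (x₀−p)·cosh(ωT) + (ẋ₀/ω)·sinh(ωT) ⇒ p·(1 − cosh) = x(T) − x₀·cosh − (ẋ₀/ω)·sinh
numerator   = -0.4118 − (-0.0156)·3.582206 − (0.1032/2.9309)·3.439797 = -0.477036
denominator = 1 − 3.582206 = -2.582206
p = -0.477036 / -2.582206 = 0.1847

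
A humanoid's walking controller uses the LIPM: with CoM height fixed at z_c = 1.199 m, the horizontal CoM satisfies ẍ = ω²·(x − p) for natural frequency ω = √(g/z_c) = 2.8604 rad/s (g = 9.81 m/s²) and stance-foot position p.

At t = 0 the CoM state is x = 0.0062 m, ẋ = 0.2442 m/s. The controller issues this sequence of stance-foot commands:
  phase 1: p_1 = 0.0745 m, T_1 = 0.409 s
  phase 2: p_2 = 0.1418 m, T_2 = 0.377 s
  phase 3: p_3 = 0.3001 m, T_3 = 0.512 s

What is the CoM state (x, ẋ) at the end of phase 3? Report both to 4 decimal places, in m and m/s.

x = -0.1433, ẋ = -1.1377

phase 1: p=0.0745, T=0.409, ωT=1.169904, cosh=1.766039, sinh=1.455643; start (x,ẋ)=(0.006200, 0.244200) → end (x,ẋ)=(0.078152, 0.146885)
phase 2: p=0.1418, T=0.377, ωT=1.078371, cosh=1.640018, sinh=1.299868; start (x,ẋ)=(0.078152, 0.146885) → end (x,ẋ)=(0.104165, 0.004240)
phase 3: p=0.3001, T=0.512, ωT=1.464525, cosh=2.278338, sinh=2.047150; start (x,ẋ)=(0.104165, 0.004240) → end (x,ẋ)=(-0.143271, -1.137669)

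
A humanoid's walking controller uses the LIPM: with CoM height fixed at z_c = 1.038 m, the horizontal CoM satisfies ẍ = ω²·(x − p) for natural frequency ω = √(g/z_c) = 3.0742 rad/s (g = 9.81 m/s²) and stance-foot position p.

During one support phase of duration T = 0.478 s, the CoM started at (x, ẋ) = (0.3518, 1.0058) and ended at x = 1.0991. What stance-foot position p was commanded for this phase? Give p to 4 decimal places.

p = 0.2945

ωT = 3.0742·0.478 = 1.469468; cosh(ωT) = 2.288484, sinh(ωT) = 2.058436
x(T) = p + (x₀−p)·cosh(ωT) + (ẋ₀/ω)·sinh(ωT) ⇒ p·(1 − cosh) = x(T) − x₀·cosh − (ẋ₀/ω)·sinh
numerator   = 1.0991 − (0.3518)·2.288484 − (1.0058/3.0742)·2.058436 = -0.379457
denominator = 1 − 2.288484 = -1.288484
p = -0.379457 / -1.288484 = 0.2945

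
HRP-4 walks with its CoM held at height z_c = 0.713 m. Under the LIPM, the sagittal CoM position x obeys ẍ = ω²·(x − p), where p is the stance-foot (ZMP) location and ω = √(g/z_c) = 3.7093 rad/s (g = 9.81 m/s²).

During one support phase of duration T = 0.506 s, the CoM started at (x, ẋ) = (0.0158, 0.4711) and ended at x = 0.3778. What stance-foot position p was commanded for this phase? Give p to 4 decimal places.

ωT = 3.7093·0.506 = 1.876906; cosh(ωT) = 3.343161, sinh(ωT) = 3.190098
x(T) = p + (x₀−p)·cosh(ωT) + (ẋ₀/ω)·sinh(ωT) ⇒ p·(1 − cosh) = x(T) − x₀·cosh − (ẋ₀/ω)·sinh
numerator   = 0.3778 − (0.0158)·3.343161 − (0.4711/3.7093)·3.190098 = -0.080181
denominator = 1 − 3.343161 = -2.343161
p = -0.080181 / -2.343161 = 0.0342

p = 0.0342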